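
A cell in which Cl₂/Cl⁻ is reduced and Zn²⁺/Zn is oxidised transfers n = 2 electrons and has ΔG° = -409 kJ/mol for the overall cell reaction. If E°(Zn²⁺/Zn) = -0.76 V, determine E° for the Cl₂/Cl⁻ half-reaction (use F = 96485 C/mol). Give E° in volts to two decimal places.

E°cell = −ΔG°/(nF) = −(-409×10³)/((2)(96485)) = +2.120 V.
Since Cl₂/Cl⁻ is the cathode and Zn²⁺/Zn the anode, E°cell = E°(Cl₂/Cl⁻) − E°(Zn²⁺/Zn).
So E°(Cl₂/Cl⁻) = E°cell + E°(Zn²⁺/Zn) = +2.120 + (-0.76) = +1.36 V.

+1.36 V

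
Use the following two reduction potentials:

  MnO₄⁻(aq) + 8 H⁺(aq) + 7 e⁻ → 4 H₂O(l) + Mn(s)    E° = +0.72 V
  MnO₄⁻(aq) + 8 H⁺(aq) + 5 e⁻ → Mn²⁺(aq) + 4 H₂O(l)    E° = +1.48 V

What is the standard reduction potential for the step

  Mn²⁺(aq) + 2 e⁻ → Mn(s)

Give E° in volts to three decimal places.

-1.180 V

Sequential free energies add, so n₃E°₃ = n₁E°₁ + n₂E°₂.
With n₃ = 7, and the known step contributing 5×(+1.48) V, the unknown satisfies 2·E° = 7×(+0.72) − 5×(+1.48) = -2.360.
E° = -2.360 / 2 = -1.180 V.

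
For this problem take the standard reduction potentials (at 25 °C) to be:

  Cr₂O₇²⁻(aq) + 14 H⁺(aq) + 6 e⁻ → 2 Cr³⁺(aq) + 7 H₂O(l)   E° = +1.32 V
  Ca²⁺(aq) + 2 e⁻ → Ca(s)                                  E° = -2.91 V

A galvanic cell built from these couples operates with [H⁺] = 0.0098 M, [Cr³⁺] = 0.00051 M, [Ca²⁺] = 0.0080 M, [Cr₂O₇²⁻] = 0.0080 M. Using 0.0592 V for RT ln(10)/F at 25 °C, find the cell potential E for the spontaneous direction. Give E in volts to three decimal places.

+4.059 V

Cr₂O₇²⁻/Cr³⁺ is the cathode (higher E°), Ca²⁺/Ca the anode: E°cell = +1.32 − (-2.91) = +4.23 V, n = 6.
Overall: Cr₂O₇²⁻(aq) + 14 H⁺(aq) + 3 Ca(s) → 2 Cr³⁺(aq) + 7 H₂O(l) + 3 Ca²⁺(aq)
Q = [Cr³⁺]^2·[Ca²⁺]^3 / ([Cr₂O₇²⁻]·[H⁺]^14); log Q = 17.344.
E = E° − (0.0592/n) log Q = +4.23 − (0.0592/6)(17.344) = +4.059 V.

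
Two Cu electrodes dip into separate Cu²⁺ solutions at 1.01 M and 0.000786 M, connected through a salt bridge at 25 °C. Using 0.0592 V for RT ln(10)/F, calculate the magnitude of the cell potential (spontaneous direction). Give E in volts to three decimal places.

+0.092 V

For a concentration cell E°cell = 0. The 1.01 M side is the cathode (reduction is favoured where [Cu²⁺] is higher).
With n = 2, E = −(0.0592/2) log([Cu²⁺]ₐₙ/[Cu²⁺]꜀ₐₜ) = −(0.0592/2) log(0.000786/1.01) = −(0.0592/2)(-3.109) = +0.092 V.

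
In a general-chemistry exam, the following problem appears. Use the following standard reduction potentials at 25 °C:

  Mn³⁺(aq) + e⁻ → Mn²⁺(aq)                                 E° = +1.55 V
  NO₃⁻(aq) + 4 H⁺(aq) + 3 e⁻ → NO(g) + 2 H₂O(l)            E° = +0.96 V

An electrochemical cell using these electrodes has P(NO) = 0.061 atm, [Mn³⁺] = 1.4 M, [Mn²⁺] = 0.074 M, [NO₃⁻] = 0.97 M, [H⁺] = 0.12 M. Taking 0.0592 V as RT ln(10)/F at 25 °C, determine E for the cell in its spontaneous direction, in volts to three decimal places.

Mn³⁺/Mn²⁺ is the cathode (higher E°), NO₃⁻/NO the anode: E°cell = +1.55 − (+0.96) = +0.59 V, n = 3.
Overall: 3 Mn³⁺(aq) + NO(g) + 2 H₂O(l) → 3 Mn²⁺(aq) + NO₃⁻(aq) + 4 H⁺(aq)
Q = [Mn²⁺]^3·[NO₃⁻]·[H⁺]^4 / ([Mn³⁺]^3·P(NO)); log Q = -6.313.
E = E° − (0.0592/n) log Q = +0.59 − (0.0592/3)(-6.313) = +0.715 V.

+0.715 V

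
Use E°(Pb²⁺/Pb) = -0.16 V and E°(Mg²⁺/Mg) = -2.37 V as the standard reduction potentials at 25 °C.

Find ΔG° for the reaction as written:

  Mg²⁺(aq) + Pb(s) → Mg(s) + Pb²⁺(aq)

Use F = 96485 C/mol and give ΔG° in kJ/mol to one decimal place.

As written, Mg²⁺/Mg is reduced (cathode) and Pb²⁺/Pb is oxidised (anode), so E°cell = (-2.37) − (-0.16) = -2.21 V.
Balancing electrons gives n = 2.
ΔG° = −nFE° = −(2)(96485)(-2.21) = 426,464 J = +426.5 kJ/mol.

+426.5 kJ/mol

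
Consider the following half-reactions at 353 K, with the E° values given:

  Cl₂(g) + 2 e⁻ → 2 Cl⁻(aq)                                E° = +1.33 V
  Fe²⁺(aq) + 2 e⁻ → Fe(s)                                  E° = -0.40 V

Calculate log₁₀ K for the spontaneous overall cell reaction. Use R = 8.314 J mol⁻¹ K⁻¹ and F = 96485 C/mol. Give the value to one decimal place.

Cathode: Cl₂/Cl⁻; anode: Fe²⁺/Fe. E°cell = (+1.33) − (-0.40) = +1.73 V, with n = 2.
ΔG° = −nFE° = −RT ln K, so ln K = nFE°/(RT) = (2)(96485)(+1.73) / ((8.314)(353)) = 113.750.
log₁₀ K = 113.750 / ln 10 = 49.4.

49.4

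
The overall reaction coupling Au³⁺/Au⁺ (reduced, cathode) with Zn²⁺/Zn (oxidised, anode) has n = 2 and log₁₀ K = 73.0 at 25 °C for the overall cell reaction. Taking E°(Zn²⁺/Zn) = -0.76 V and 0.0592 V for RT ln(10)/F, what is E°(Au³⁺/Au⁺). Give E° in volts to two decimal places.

+1.40 V

E°cell = (0.0592/n)·log K = (0.0592/2)(73.0) = +2.161 V.
Since Au³⁺/Au⁺ is the cathode and Zn²⁺/Zn the anode, E°cell = E°(Au³⁺/Au⁺) − E°(Zn²⁺/Zn).
So E°(Au³⁺/Au⁺) = E°cell + E°(Zn²⁺/Zn) = +2.161 + (-0.76) = +1.40 V.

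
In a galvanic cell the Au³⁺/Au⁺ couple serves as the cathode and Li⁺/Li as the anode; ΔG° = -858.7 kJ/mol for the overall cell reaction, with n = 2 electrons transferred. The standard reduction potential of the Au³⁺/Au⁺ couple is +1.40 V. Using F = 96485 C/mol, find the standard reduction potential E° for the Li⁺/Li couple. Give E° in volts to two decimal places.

E°cell = −ΔG°/(nF) = −(-858.7×10³)/((2)(96485)) = +4.450 V.
Since Au³⁺/Au⁺ is the cathode and Li⁺/Li the anode, E°cell = E°(Au³⁺/Au⁺) − E°(Li⁺/Li).
So E°(Li⁺/Li) = E°(Au³⁺/Au⁺) − E°cell = (+1.40) − (+4.450) = -3.05 V.

-3.05 V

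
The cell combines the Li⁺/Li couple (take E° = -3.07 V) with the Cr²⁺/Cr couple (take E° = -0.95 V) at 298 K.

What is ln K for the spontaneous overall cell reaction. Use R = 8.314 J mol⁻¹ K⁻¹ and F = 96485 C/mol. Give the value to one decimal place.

Cathode: Cr²⁺/Cr; anode: Li⁺/Li. E°cell = (-0.95) − (-3.07) = +2.12 V, with n = 2.
ΔG° = −nFE° = −RT ln K, so ln K = nFE°/(RT) = (2)(96485)(+2.12) / ((8.314)(298)) = 165.120.

165.1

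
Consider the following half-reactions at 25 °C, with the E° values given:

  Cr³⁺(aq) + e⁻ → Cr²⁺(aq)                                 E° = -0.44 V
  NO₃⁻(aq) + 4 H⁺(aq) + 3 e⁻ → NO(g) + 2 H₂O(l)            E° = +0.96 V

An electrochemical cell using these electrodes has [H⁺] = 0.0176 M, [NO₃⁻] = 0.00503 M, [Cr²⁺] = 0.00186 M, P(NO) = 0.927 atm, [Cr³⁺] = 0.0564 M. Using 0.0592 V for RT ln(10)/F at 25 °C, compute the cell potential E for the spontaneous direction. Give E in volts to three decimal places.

+1.129 V

NO₃⁻/NO is the cathode (higher E°), Cr³⁺/Cr²⁺ the anode: E°cell = +0.96 − (-0.44) = +1.40 V, n = 3.
Overall: NO₃⁻(aq) + 4 H⁺(aq) + 3 Cr²⁺(aq) → NO(g) + 2 H₂O(l) + 3 Cr³⁺(aq)
Q = P(NO)·[Cr³⁺]^3 / ([NO₃⁻]·[H⁺]^4·[Cr²⁺]^3); log Q = 13.729.
E = E° − (0.0592/n) log Q = +1.40 − (0.0592/3)(13.729) = +1.129 V.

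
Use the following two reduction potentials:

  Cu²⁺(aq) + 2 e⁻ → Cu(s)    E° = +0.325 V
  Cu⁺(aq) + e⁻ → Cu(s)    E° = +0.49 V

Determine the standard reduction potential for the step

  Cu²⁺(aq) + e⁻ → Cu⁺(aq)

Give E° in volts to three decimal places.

+0.160 V

Sequential free energies add, so n₃E°₃ = n₁E°₁ + n₂E°₂.
With n₃ = 2, and the known step contributing 1×(+0.49) V, the unknown satisfies 1·E° = 2×(+0.325) − 1×(+0.49) = +0.160.
E° = +0.160 / 1 = +0.160 V.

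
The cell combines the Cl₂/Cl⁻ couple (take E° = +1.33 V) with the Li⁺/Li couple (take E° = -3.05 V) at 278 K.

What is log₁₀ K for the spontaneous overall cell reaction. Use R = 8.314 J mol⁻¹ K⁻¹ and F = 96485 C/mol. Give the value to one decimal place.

Cathode: Cl₂/Cl⁻; anode: Li⁺/Li. E°cell = (+1.33) − (-3.05) = +4.38 V, with n = 2.
ΔG° = −nFE° = −RT ln K, so ln K = nFE°/(RT) = (2)(96485)(+4.38) / ((8.314)(278)) = 365.687.
log₁₀ K = 365.687 / ln 10 = 158.8.

158.8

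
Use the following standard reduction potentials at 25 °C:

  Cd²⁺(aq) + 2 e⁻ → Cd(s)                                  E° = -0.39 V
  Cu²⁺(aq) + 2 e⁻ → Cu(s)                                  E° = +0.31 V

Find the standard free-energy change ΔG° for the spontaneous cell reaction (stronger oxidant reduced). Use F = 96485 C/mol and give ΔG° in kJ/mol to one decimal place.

Cu²⁺/Cu (E° = +0.31 V) is the cathode; Cd²⁺/Cd (E° = -0.39 V) is the anode, so E°cell = +0.70 V.
Balancing electrons gives n = 2 (lcm of 2 and 2).
ΔG° = −nFE° = −(2)(96485)(+0.70) = -135,079 J = -135.1 kJ/mol.

-135.1 kJ/mol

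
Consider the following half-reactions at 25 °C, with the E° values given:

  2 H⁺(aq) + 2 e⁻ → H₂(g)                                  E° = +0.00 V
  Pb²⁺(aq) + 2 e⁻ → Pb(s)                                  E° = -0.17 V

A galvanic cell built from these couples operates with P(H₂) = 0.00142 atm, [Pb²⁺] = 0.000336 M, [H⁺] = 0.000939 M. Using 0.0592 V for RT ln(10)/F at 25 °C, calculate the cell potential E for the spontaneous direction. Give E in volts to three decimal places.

+0.178 V

H⁺/H₂ is the cathode (higher E°), Pb²⁺/Pb the anode: E°cell = +0.00 − (-0.17) = +0.17 V, n = 2.
Overall: 2 H⁺(aq) + Pb(s) → H₂(g) + Pb²⁺(aq)
Q = P(H₂)·[Pb²⁺] / ([H⁺]^2); log Q = -0.267.
E = E° − (0.0592/n) log Q = +0.17 − (0.0592/2)(-0.267) = +0.178 V.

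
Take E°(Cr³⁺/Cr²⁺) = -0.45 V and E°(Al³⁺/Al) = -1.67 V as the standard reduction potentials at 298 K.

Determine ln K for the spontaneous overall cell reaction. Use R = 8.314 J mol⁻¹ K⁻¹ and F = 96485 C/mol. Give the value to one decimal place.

142.5

Cathode: Cr³⁺/Cr²⁺; anode: Al³⁺/Al. E°cell = (-0.45) − (-1.67) = +1.22 V, with n = 3.
ΔG° = −nFE° = −RT ln K, so ln K = nFE°/(RT) = (3)(96485)(+1.22) / ((8.314)(298)) = 142.533.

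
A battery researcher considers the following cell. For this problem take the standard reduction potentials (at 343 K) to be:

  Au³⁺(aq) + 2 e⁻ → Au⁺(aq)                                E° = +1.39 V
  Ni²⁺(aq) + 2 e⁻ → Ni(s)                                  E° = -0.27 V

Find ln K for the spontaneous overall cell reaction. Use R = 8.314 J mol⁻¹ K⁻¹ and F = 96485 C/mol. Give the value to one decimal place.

Cathode: Au³⁺/Au⁺; anode: Ni²⁺/Ni. E°cell = (+1.39) − (-0.27) = +1.66 V, with n = 2.
ΔG° = −nFE° = −RT ln K, so ln K = nFE°/(RT) = (2)(96485)(+1.66) / ((8.314)(343)) = 112.329.

112.3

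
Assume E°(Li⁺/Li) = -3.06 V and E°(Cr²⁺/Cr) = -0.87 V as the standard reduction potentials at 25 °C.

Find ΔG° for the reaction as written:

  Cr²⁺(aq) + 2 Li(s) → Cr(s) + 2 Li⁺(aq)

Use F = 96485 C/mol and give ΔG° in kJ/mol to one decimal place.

As written, Cr²⁺/Cr is reduced (cathode) and Li⁺/Li is oxidised (anode), so E°cell = (-0.87) − (-3.06) = +2.19 V.
Balancing electrons gives n = 2.
ΔG° = −nFE° = −(2)(96485)(+2.19) = -422,604 J = -422.6 kJ/mol.

-422.6 kJ/mol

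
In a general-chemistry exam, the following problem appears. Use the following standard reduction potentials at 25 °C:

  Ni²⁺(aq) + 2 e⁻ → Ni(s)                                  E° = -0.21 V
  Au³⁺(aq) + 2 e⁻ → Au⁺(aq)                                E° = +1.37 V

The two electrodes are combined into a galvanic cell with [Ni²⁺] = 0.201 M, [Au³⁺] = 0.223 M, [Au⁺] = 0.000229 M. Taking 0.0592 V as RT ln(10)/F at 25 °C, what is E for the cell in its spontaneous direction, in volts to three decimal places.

Au³⁺/Au⁺ is the cathode (higher E°), Ni²⁺/Ni the anode: E°cell = +1.37 − (-0.21) = +1.58 V, n = 2.
Overall: Au³⁺(aq) + Ni(s) → Au⁺(aq) + Ni²⁺(aq)
Q = [Au⁺]·[Ni²⁺] / ([Au³⁺]); log Q = -3.685.
E = E° − (0.0592/n) log Q = +1.58 − (0.0592/2)(-3.685) = +1.689 V.

+1.689 V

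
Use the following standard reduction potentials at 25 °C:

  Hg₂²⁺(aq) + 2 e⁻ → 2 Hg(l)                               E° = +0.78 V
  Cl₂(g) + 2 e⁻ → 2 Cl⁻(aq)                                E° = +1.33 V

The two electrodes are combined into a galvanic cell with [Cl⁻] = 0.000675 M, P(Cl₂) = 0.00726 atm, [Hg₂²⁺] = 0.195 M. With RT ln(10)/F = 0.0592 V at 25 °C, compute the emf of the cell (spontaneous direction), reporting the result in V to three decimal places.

Cl₂/Cl⁻ is the cathode (higher E°), Hg₂²⁺/Hg the anode: E°cell = +1.33 − (+0.78) = +0.55 V, n = 2.
Overall: Cl₂(g) + 2 Hg(l) → 2 Cl⁻(aq) + Hg₂²⁺(aq)
Q = [Cl⁻]^2·[Hg₂²⁺] / (P(Cl₂)); log Q = -4.912.
E = E° − (0.0592/n) log Q = +0.55 − (0.0592/2)(-4.912) = +0.695 V.

+0.695 V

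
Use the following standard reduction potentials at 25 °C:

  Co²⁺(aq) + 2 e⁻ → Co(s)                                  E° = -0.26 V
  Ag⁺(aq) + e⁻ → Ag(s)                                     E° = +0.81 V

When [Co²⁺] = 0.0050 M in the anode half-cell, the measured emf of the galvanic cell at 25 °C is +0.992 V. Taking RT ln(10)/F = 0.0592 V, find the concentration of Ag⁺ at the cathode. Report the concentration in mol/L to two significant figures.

Ag⁺/Ag is the cathode, Co²⁺/Co the anode: E°cell = +1.07 V, n = 2.
Overall reaction: 2 Ag⁺(aq) + Co(s) → 2 Ag(s) + Co²⁺(aq); Q = [Co²⁺]^1/[Ag⁺]^2.
From E = E° − (0.0592/n) log Q: log Q = (E° − E)·n/0.0592 = (+1.07 − (+0.992))·2/0.0592 = 2.6351.
So 2·log[Ag⁺] = 1·log(0.005) − log Q = -2.3010 − (2.6351) = -4.9361; log[Ag⁺] = -4.9361 / 2 = -2.4680; [Ag⁺] = 10^(-2.4680) ≈ 0.0034 M.

0.0034 M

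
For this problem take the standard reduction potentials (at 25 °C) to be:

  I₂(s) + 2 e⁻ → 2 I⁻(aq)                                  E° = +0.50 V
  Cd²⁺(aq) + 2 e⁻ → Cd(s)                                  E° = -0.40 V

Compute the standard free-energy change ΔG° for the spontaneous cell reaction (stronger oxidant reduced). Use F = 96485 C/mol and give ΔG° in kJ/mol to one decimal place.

-173.7 kJ/mol

I₂/I⁻ (E° = +0.50 V) is the cathode; Cd²⁺/Cd (E° = -0.40 V) is the anode, so E°cell = +0.90 V.
Balancing electrons gives n = 2 (lcm of 2 and 2).
ΔG° = −nFE° = −(2)(96485)(+0.90) = -173,673 J = -173.7 kJ/mol.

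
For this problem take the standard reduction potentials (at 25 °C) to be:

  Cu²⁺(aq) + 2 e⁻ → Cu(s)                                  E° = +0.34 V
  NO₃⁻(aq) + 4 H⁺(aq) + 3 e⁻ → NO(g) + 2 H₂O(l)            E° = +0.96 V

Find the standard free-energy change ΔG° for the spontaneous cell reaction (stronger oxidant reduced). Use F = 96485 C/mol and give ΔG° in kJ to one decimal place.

-358.9 kJ

NO₃⁻/NO (E° = +0.96 V) is the cathode; Cu²⁺/Cu (E° = +0.34 V) is the anode, so E°cell = +0.62 V.
Balancing electrons gives n = 6 (lcm of 3 and 2).
ΔG° = −nFE° = −(6)(96485)(+0.62) = -358,924 J = -358.9 kJ.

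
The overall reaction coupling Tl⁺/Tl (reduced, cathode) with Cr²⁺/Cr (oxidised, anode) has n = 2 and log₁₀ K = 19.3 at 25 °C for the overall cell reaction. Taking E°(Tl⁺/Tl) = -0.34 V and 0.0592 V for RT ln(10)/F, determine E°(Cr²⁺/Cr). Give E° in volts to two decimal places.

-0.91 V

E°cell = (0.0592/n)·log K = (0.0592/2)(19.3) = +0.571 V.
Since Tl⁺/Tl is the cathode and Cr²⁺/Cr the anode, E°cell = E°(Tl⁺/Tl) − E°(Cr²⁺/Cr).
So E°(Cr²⁺/Cr) = E°(Tl⁺/Tl) − E°cell = (-0.34) − (+0.571) = -0.91 V.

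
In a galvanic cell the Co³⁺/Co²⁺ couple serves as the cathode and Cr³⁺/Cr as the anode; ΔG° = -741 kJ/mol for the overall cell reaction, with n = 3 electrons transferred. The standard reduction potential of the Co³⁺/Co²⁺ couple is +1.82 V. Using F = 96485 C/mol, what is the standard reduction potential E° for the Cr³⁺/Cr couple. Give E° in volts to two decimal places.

-0.74 V

E°cell = −ΔG°/(nF) = −(-741×10³)/((3)(96485)) = +2.560 V.
Since Co³⁺/Co²⁺ is the cathode and Cr³⁺/Cr the anode, E°cell = E°(Co³⁺/Co²⁺) − E°(Cr³⁺/Cr).
So E°(Cr³⁺/Cr) = E°(Co³⁺/Co²⁺) − E°cell = (+1.82) − (+2.560) = -0.74 V.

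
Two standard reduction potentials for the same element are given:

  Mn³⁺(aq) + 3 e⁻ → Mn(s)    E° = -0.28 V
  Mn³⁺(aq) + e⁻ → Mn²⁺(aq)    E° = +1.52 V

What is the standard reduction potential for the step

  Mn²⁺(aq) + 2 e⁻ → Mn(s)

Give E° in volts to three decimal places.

-1.180 V

Sequential free energies add, so n₃E°₃ = n₁E°₁ + n₂E°₂.
With n₃ = 3, and the known step contributing 1×(+1.52) V, the unknown satisfies 2·E° = 3×(-0.28) − 1×(+1.52) = -2.360.
E° = -2.360 / 2 = -1.180 V.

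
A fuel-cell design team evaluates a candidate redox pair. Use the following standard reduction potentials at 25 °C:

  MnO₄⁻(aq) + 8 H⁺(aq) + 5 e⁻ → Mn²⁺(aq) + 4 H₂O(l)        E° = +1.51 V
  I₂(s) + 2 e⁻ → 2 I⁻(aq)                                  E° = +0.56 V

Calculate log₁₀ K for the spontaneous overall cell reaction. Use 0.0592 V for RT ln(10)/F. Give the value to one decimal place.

Cathode: MnO₄⁻/Mn²⁺; anode: I₂/I⁻. E°cell = +0.95 V, n = 10.
log K = nE°cell / 0.0592 = (10)(+0.95) / 0.0592 = 160.5.

160.5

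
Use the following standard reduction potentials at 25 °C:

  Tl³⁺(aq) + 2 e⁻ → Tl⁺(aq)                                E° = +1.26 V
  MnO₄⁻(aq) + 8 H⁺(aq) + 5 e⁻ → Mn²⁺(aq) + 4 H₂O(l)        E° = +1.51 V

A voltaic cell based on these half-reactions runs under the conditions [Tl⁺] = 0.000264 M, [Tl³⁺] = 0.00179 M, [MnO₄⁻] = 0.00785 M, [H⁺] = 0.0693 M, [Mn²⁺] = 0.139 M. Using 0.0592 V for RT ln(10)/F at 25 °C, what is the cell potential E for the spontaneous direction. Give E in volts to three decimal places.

MnO₄⁻/Mn²⁺ is the cathode (higher E°), Tl³⁺/Tl⁺ the anode: E°cell = +1.51 − (+1.26) = +0.25 V, n = 10.
Overall: 2 MnO₄⁻(aq) + 16 H⁺(aq) + 5 Tl⁺(aq) → 2 Mn²⁺(aq) + 8 H₂O(l) + 5 Tl³⁺(aq)
Q = [Mn²⁺]^2·[Tl³⁺]^5 / ([MnO₄⁻]^2·[H⁺]^16·[Tl⁺]^5); log Q = 25.201.
E = E° − (0.0592/n) log Q = +0.25 − (0.0592/10)(25.201) = +0.101 V.

+0.101 V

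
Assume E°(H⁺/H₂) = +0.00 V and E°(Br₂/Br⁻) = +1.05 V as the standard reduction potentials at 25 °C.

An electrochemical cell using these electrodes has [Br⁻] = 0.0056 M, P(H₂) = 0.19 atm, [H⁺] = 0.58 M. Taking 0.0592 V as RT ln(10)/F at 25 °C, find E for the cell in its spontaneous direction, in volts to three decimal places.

Br₂/Br⁻ is the cathode (higher E°), H⁺/H₂ the anode: E°cell = +1.05 − (+0.00) = +1.05 V, n = 2.
Overall: Br₂(l) + H₂(g) → 2 Br⁻(aq) + 2 H⁺(aq)
Q = [Br⁻]^2·[H⁺]^2 / (P(H₂)); log Q = -4.256.
E = E° − (0.0592/n) log Q = +1.05 − (0.0592/2)(-4.256) = +1.176 V.

+1.176 V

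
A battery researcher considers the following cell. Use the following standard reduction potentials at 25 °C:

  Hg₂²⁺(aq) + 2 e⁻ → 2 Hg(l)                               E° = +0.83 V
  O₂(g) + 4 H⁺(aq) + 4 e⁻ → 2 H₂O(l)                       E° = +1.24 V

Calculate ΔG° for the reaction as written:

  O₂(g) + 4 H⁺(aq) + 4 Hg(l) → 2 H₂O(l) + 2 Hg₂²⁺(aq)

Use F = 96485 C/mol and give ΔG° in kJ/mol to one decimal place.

As written, O₂/H₂O is reduced (cathode) and Hg₂²⁺/Hg is oxidised (anode), so E°cell = (+1.24) − (+0.83) = +0.41 V.
Balancing electrons gives n = 4.
ΔG° = −nFE° = −(4)(96485)(+0.41) = -158,235 J = -158.2 kJ/mol.

-158.2 kJ/mol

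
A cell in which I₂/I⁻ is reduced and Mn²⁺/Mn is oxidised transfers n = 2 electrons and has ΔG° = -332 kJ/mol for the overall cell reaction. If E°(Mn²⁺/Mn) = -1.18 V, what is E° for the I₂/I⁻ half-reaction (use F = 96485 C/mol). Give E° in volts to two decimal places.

+0.54 V

E°cell = −ΔG°/(nF) = −(-332×10³)/((2)(96485)) = +1.720 V.
Since I₂/I⁻ is the cathode and Mn²⁺/Mn the anode, E°cell = E°(I₂/I⁻) − E°(Mn²⁺/Mn).
So E°(I₂/I⁻) = E°cell + E°(Mn²⁺/Mn) = +1.720 + (-1.18) = +0.54 V.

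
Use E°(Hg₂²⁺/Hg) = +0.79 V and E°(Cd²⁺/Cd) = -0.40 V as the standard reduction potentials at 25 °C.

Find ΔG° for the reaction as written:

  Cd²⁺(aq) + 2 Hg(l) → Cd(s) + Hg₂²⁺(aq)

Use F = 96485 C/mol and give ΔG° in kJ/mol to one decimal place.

+229.6 kJ/mol

As written, Cd²⁺/Cd is reduced (cathode) and Hg₂²⁺/Hg is oxidised (anode), so E°cell = (-0.40) − (+0.79) = -1.19 V.
Balancing electrons gives n = 2.
ΔG° = −nFE° = −(2)(96485)(-1.19) = 229,634 J = +229.6 kJ/mol.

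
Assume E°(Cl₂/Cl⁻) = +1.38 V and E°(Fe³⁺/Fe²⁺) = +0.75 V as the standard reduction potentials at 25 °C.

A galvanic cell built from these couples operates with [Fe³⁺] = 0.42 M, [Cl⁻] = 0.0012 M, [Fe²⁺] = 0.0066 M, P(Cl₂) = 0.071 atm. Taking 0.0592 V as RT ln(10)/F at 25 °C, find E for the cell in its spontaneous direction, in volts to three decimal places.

+0.662 V

Cl₂/Cl⁻ is the cathode (higher E°), Fe³⁺/Fe²⁺ the anode: E°cell = +1.38 − (+0.75) = +0.63 V, n = 2.
Overall: Cl₂(g) + 2 Fe²⁺(aq) → 2 Cl⁻(aq) + 2 Fe³⁺(aq)
Q = [Cl⁻]^2·[Fe³⁺]^2 / (P(Cl₂)·[Fe²⁺]^2); log Q = -1.085.
E = E° − (0.0592/n) log Q = +0.63 − (0.0592/2)(-1.085) = +0.662 V.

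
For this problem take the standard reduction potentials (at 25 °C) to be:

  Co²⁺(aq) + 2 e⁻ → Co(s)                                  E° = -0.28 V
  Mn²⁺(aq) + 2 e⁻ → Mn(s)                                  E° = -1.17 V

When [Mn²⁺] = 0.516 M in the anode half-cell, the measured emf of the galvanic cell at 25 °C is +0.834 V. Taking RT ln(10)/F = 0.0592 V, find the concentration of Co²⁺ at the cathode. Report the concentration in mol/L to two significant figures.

0.0066 M

Co²⁺/Co is the cathode, Mn²⁺/Mn the anode: E°cell = +0.89 V, n = 2.
Overall reaction: Co²⁺(aq) + Mn(s) → Co(s) + Mn²⁺(aq); Q = [Mn²⁺]^1/[Co²⁺]^1.
From E = E° − (0.0592/n) log Q: log Q = (E° − E)·n/0.0592 = (+0.89 − (+0.834))·2/0.0592 = 1.8919.
So 1·log[Co²⁺] = 1·log(0.516) − log Q = -0.2874 − (1.8919) = -2.1793; [Co²⁺] = 10^(-2.1793) ≈ 0.0066 M.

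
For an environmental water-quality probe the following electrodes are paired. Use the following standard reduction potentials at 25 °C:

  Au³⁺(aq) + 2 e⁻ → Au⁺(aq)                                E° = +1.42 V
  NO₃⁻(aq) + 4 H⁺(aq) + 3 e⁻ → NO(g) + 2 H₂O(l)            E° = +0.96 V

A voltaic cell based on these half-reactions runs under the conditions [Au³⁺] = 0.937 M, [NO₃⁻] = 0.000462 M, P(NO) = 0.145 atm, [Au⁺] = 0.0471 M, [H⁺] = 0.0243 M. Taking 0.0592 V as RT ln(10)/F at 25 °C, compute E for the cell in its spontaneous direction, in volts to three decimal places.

Au³⁺/Au⁺ is the cathode (higher E°), NO₃⁻/NO the anode: E°cell = +1.42 − (+0.96) = +0.46 V, n = 6.
Overall: 3 Au³⁺(aq) + 2 NO(g) + 4 H₂O(l) → 3 Au⁺(aq) + 2 NO₃⁻(aq) + 8 H⁺(aq)
Q = [Au⁺]^3·[NO₃⁻]^2·[H⁺]^8 / ([Au³⁺]^3·P(NO)^2); log Q = -21.805.
E = E° − (0.0592/n) log Q = +0.46 − (0.0592/6)(-21.805) = +0.675 V.

+0.675 V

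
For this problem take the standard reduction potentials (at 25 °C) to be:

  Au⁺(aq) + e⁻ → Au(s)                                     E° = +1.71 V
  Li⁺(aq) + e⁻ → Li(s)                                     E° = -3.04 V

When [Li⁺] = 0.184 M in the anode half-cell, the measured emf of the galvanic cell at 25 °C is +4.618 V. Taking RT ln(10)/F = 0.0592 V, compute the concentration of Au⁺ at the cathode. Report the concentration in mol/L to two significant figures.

Au⁺/Au is the cathode, Li⁺/Li the anode: E°cell = +4.75 V, n = 1.
Overall reaction: Au⁺(aq) + Li(s) → Au(s) + Li⁺(aq); Q = [Li⁺]^1/[Au⁺]^1.
From E = E° − (0.0592/n) log Q: log Q = (E° − E)·n/0.0592 = (+4.75 − (+4.618))·1/0.0592 = 2.2297.
So 1·log[Au⁺] = 1·log(0.184) − log Q = -0.7352 − (2.2297) = -2.9649; [Au⁺] = 10^(-2.9649) ≈ 0.0011 M.

0.0011 M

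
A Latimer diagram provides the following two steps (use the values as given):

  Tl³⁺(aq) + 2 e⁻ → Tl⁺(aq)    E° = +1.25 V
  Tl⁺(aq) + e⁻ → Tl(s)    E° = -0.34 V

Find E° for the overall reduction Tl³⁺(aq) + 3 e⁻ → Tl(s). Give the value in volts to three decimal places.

Standard free energies of sequential steps add: ΔG°₃ = ΔG°₁ + ΔG°₂, so n₃E°₃ = n₁E°₁ + n₂E°₂.
E°₃ = (2×+1.25 + 1×-0.34) / 3 = (+2.160) / 3 = +0.720 V.

+0.720 V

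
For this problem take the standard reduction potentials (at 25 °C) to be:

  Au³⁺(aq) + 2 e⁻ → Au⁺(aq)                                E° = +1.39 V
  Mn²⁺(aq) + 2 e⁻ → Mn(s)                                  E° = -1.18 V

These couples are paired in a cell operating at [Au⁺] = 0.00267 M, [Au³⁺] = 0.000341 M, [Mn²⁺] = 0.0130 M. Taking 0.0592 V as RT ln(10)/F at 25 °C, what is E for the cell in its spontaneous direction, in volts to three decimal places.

+2.599 V

Au³⁺/Au⁺ is the cathode (higher E°), Mn²⁺/Mn the anode: E°cell = +1.39 − (-1.18) = +2.57 V, n = 2.
Overall: Au³⁺(aq) + Mn(s) → Au⁺(aq) + Mn²⁺(aq)
Q = [Au⁺]·[Mn²⁺] / ([Au³⁺]); log Q = -0.992.
E = E° − (0.0592/n) log Q = +2.57 − (0.0592/2)(-0.992) = +2.599 V.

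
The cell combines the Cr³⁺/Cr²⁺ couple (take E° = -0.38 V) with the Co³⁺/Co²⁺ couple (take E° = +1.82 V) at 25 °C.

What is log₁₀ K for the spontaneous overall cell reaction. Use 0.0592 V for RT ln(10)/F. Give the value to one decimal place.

37.2

Cathode: Co³⁺/Co²⁺; anode: Cr³⁺/Cr²⁺. E°cell = +2.20 V, n = 1.
log K = nE°cell / 0.0592 = (1)(+2.20) / 0.0592 = 37.2.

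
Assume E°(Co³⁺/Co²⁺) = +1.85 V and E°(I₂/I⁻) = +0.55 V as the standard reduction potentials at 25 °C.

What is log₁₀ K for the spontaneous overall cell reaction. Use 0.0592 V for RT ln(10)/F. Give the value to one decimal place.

43.9

Cathode: Co³⁺/Co²⁺; anode: I₂/I⁻. E°cell = +1.30 V, n = 2.
log K = nE°cell / 0.0592 = (2)(+1.30) / 0.0592 = 43.9.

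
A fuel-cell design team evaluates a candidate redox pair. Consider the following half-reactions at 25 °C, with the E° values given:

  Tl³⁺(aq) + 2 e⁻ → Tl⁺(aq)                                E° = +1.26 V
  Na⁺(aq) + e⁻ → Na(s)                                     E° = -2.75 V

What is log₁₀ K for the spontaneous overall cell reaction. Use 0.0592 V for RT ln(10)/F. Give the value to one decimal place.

Cathode: Tl³⁺/Tl⁺; anode: Na⁺/Na. E°cell = +4.01 V, n = 2.
log K = nE°cell / 0.0592 = (2)(+4.01) / 0.0592 = 135.5.

135.5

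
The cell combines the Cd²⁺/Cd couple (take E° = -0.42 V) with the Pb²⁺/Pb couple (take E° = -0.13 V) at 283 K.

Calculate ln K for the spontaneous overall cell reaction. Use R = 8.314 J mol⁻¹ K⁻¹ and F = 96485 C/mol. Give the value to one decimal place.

Cathode: Pb²⁺/Pb; anode: Cd²⁺/Cd. E°cell = (-0.13) − (-0.42) = +0.29 V, with n = 2.
ΔG° = −nFE° = −RT ln K, so ln K = nFE°/(RT) = (2)(96485)(+0.29) / ((8.314)(283)) = 23.784.

23.8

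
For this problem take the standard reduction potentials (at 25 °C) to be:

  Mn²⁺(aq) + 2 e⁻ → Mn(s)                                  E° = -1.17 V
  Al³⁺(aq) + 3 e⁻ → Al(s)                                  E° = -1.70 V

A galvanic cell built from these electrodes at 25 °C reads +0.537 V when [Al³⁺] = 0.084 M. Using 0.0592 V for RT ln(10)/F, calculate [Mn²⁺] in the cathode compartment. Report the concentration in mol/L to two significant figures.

Mn²⁺/Mn is the cathode, Al³⁺/Al the anode: E°cell = +0.53 V, n = 6.
Overall reaction: 3 Mn²⁺(aq) + 2 Al(s) → 3 Mn(s) + 2 Al³⁺(aq); Q = [Al³⁺]^2/[Mn²⁺]^3.
From E = E° − (0.0592/n) log Q: log Q = (E° − E)·n/0.0592 = (+0.53 − (+0.537))·6/0.0592 = -0.7095.
So 3·log[Mn²⁺] = 2·log(0.084) − log Q = -2.1514 − (-0.7095) = -1.4419; log[Mn²⁺] = -1.4419 / 3 = -0.4806; [Mn²⁺] = 10^(-0.4806) ≈ 0.33 M.

0.33 M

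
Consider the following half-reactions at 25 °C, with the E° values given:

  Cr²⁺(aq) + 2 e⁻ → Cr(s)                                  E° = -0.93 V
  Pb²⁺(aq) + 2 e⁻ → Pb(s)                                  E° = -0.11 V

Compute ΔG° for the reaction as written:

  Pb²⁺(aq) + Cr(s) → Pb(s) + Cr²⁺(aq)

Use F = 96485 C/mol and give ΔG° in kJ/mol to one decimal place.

As written, Pb²⁺/Pb is reduced (cathode) and Cr²⁺/Cr is oxidised (anode), so E°cell = (-0.11) − (-0.93) = +0.82 V.
Balancing electrons gives n = 2.
ΔG° = −nFE° = −(2)(96485)(+0.82) = -158,235 J = -158.2 kJ/mol.

-158.2 kJ/mol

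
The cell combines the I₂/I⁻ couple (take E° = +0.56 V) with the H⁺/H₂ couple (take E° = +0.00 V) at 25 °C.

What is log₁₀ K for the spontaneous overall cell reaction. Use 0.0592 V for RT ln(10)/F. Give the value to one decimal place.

Cathode: I₂/I⁻; anode: H⁺/H₂. E°cell = +0.56 V, n = 2.
log K = nE°cell / 0.0592 = (2)(+0.56) / 0.0592 = 18.9.

18.9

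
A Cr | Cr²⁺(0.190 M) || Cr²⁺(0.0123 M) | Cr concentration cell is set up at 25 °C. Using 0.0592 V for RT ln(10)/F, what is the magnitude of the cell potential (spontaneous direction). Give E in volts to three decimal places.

For a concentration cell E°cell = 0. The 0.190 M side is the cathode (reduction is favoured where [Cr²⁺] is higher).
With n = 2, E = −(0.0592/2) log([Cr²⁺]ₐₙ/[Cr²⁺]꜀ₐₜ) = −(0.0592/2) log(0.0123/0.19) = −(0.0592/2)(-1.189) = +0.035 V.

+0.035 V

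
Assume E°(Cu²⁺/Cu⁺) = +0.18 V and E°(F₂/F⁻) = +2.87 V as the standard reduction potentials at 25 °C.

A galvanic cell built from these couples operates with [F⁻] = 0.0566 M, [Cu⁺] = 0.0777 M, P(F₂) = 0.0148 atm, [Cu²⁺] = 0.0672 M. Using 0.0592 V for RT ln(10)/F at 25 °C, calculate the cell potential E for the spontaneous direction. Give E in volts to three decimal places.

F₂/F⁻ is the cathode (higher E°), Cu²⁺/Cu⁺ the anode: E°cell = +2.87 − (+0.18) = +2.69 V, n = 2.
Overall: F₂(g) + 2 Cu⁺(aq) → 2 F⁻(aq) + 2 Cu²⁺(aq)
Q = [F⁻]^2·[Cu²⁺]^2 / (P(F₂)·[Cu⁺]^2); log Q = -0.791.
E = E° − (0.0592/n) log Q = +2.69 − (0.0592/2)(-0.791) = +2.713 V.

+2.713 V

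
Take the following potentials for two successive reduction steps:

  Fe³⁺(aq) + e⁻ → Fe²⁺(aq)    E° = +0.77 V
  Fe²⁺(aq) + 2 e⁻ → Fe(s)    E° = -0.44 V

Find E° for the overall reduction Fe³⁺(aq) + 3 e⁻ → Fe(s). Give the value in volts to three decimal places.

-0.037 V

Since ΔG° = −nFE° is additive over sequential reductions, n₃E°₃ = n₁E°₁ + n₂E°₂.
E°₃ = (1×+0.77 + 2×-0.44) / 3 = (-0.110) / 3 = -0.037 V.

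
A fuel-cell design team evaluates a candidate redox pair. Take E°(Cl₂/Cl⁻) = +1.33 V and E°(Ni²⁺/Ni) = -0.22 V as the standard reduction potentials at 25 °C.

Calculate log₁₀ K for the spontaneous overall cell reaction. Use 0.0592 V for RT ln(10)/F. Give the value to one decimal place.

52.4

Cathode: Cl₂/Cl⁻; anode: Ni²⁺/Ni. E°cell = +1.55 V, n = 2.
log K = nE°cell / 0.0592 = (2)(+1.55) / 0.0592 = 52.4.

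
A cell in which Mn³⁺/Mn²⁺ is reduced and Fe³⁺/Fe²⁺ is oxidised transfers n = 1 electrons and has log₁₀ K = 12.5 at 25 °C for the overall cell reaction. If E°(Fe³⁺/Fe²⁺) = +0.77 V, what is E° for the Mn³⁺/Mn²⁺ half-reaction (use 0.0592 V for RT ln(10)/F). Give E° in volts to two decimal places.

+1.51 V

E°cell = (0.0592/n)·log K = (0.0592/1)(12.5) = +0.740 V.
Since Mn³⁺/Mn²⁺ is the cathode and Fe³⁺/Fe²⁺ the anode, E°cell = E°(Mn³⁺/Mn²⁺) − E°(Fe³⁺/Fe²⁺).
So E°(Mn³⁺/Mn²⁺) = E°cell + E°(Fe³⁺/Fe²⁺) = +0.740 + (+0.77) = +1.51 V.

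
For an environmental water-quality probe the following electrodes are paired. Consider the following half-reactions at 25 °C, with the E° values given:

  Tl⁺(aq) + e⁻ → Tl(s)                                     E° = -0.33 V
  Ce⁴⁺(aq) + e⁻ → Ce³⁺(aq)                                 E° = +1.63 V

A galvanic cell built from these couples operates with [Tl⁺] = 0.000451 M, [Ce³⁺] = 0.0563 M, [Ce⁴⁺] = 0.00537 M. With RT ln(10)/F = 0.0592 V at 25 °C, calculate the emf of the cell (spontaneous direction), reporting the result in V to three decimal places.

+2.098 V

Ce⁴⁺/Ce³⁺ is the cathode (higher E°), Tl⁺/Tl the anode: E°cell = +1.63 − (-0.33) = +1.96 V, n = 1.
Overall: Ce⁴⁺(aq) + Tl(s) → Ce³⁺(aq) + Tl⁺(aq)
Q = [Ce³⁺]·[Tl⁺] / ([Ce⁴⁺]); log Q = -2.325.
E = E° − (0.0592/n) log Q = +1.96 − (0.0592/1)(-2.325) = +2.098 V.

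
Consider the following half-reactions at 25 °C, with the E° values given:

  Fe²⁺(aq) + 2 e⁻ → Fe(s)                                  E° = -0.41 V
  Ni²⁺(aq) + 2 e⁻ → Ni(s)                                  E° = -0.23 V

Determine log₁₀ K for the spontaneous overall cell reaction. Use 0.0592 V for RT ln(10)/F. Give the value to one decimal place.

6.1

Cathode: Ni²⁺/Ni; anode: Fe²⁺/Fe. E°cell = +0.18 V, n = 2.
log K = nE°cell / 0.0592 = (2)(+0.18) / 0.0592 = 6.1.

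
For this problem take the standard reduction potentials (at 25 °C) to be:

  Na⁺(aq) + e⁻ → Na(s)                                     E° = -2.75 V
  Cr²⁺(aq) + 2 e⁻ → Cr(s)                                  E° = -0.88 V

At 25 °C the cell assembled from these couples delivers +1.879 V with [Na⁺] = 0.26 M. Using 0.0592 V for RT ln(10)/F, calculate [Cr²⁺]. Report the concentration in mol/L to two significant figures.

0.14 M

Cr²⁺/Cr is the cathode, Na⁺/Na the anode: E°cell = +1.87 V, n = 2.
Overall reaction: Cr²⁺(aq) + 2 Na(s) → Cr(s) + 2 Na⁺(aq); Q = [Na⁺]^2/[Cr²⁺]^1.
From E = E° − (0.0592/n) log Q: log Q = (E° − E)·n/0.0592 = (+1.87 − (+1.879))·2/0.0592 = -0.3041.
So 1·log[Cr²⁺] = 2·log(0.26) − log Q = -1.1701 − (-0.3041) = -0.8660; [Cr²⁺] = 10^(-0.8660) ≈ 0.14 M.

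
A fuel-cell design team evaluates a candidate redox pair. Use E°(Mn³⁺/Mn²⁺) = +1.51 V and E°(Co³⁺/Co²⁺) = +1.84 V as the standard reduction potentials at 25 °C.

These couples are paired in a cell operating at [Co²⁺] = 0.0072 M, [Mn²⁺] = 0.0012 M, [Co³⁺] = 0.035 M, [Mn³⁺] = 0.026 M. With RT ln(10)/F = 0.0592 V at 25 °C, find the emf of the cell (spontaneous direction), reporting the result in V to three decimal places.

+0.292 V

Co³⁺/Co²⁺ is the cathode (higher E°), Mn³⁺/Mn²⁺ the anode: E°cell = +1.84 − (+1.51) = +0.33 V, n = 1.
Overall: Co³⁺(aq) + Mn²⁺(aq) → Co²⁺(aq) + Mn³⁺(aq)
Q = [Co²⁺]·[Mn³⁺] / ([Co³⁺]·[Mn²⁺]); log Q = 0.649.
E = E° − (0.0592/n) log Q = +0.33 − (0.0592/1)(0.649) = +0.292 V.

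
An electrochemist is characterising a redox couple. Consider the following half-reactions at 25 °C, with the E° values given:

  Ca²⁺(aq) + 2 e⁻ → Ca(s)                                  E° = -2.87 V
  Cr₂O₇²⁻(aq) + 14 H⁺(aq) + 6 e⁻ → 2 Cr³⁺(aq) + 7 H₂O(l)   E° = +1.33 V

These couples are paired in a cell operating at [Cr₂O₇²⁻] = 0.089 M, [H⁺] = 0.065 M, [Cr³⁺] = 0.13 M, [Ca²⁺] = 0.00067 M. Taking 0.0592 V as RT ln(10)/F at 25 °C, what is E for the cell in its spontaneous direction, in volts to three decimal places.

Cr₂O₇²⁻/Cr³⁺ is the cathode (higher E°), Ca²⁺/Ca the anode: E°cell = +1.33 − (-2.87) = +4.20 V, n = 6.
Overall: Cr₂O₇²⁻(aq) + 14 H⁺(aq) + 3 Ca(s) → 2 Cr³⁺(aq) + 7 H₂O(l) + 3 Ca²⁺(aq)
Q = [Cr³⁺]^2·[Ca²⁺]^3 / ([Cr₂O₇²⁻]·[H⁺]^14); log Q = 6.376.
E = E° − (0.0592/n) log Q = +4.20 − (0.0592/6)(6.376) = +4.137 V.

+4.137 V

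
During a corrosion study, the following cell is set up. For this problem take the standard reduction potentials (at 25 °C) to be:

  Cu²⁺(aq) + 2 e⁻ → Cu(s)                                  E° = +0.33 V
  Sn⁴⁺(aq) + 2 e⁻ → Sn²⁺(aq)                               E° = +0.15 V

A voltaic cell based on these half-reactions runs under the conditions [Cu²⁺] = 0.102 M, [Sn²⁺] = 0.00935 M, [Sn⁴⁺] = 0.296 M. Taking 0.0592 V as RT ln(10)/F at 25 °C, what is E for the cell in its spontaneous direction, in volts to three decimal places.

Cu²⁺/Cu is the cathode (higher E°), Sn⁴⁺/Sn²⁺ the anode: E°cell = +0.33 − (+0.15) = +0.18 V, n = 2.
Overall: Cu²⁺(aq) + Sn²⁺(aq) → Cu(s) + Sn⁴⁺(aq)
Q = [Sn⁴⁺] / ([Cu²⁺]·[Sn²⁺]); log Q = 2.492.
E = E° − (0.0592/n) log Q = +0.18 − (0.0592/2)(2.492) = +0.106 V.

+0.106 V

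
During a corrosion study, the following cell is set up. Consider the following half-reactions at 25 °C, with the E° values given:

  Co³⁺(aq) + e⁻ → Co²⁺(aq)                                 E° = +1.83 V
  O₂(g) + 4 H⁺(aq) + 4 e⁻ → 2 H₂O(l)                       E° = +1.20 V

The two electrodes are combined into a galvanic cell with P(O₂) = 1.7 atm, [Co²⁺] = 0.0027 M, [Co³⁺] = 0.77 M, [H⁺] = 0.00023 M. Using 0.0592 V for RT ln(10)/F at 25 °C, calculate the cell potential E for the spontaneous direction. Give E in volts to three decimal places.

Co³⁺/Co²⁺ is the cathode (higher E°), O₂/H₂O the anode: E°cell = +1.83 − (+1.20) = +0.63 V, n = 4.
Overall: 4 Co³⁺(aq) + 2 H₂O(l) → 4 Co²⁺(aq) + O₂(g) + 4 H⁺(aq)
Q = [Co²⁺]^4·P(O₂)·[H⁺]^4 / ([Co³⁺]^4); log Q = -24.143.
E = E° − (0.0592/n) log Q = +0.63 − (0.0592/4)(-24.143) = +0.987 V.

+0.987 V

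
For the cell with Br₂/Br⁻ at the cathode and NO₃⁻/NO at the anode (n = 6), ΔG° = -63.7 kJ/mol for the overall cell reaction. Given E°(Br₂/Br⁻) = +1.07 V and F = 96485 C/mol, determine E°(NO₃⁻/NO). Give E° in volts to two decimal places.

+0.96 V

E°cell = −ΔG°/(nF) = −(-63.7×10³)/((6)(96485)) = +0.110 V.
Since Br₂/Br⁻ is the cathode and NO₃⁻/NO the anode, E°cell = E°(Br₂/Br⁻) − E°(NO₃⁻/NO).
So E°(NO₃⁻/NO) = E°(Br₂/Br⁻) − E°cell = (+1.07) − (+0.110) = +0.96 V.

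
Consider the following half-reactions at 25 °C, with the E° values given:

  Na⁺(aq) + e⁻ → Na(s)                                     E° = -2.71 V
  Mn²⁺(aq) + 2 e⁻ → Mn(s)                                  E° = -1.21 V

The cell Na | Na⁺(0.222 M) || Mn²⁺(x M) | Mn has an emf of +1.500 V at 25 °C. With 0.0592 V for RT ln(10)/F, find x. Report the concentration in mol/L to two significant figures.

Mn²⁺/Mn is the cathode, Na⁺/Na the anode: E°cell = +1.50 V, n = 2.
Overall reaction: Mn²⁺(aq) + 2 Na(s) → Mn(s) + 2 Na⁺(aq); Q = [Na⁺]^2/[Mn²⁺]^1.
From E = E° − (0.0592/n) log Q: log Q = (E° − E)·n/0.0592 = (+1.50 − (+1.500))·2/0.0592 = 0.0000.
So 1·log[Mn²⁺] = 2·log(0.222) − log Q = -1.3073 − (0.0000) = -1.3073; [Mn²⁺] = 10^(-1.3073) ≈ 0.049 M.

0.049 M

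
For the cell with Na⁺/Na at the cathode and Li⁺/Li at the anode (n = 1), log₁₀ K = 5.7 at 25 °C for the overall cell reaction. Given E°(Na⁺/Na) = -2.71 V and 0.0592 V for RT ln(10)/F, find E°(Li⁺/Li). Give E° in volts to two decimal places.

-3.05 V

E°cell = (0.0592/n)·log K = (0.0592/1)(5.7) = +0.337 V.
Since Na⁺/Na is the cathode and Li⁺/Li the anode, E°cell = E°(Na⁺/Na) − E°(Li⁺/Li).
So E°(Li⁺/Li) = E°(Na⁺/Na) − E°cell = (-2.71) − (+0.337) = -3.05 V.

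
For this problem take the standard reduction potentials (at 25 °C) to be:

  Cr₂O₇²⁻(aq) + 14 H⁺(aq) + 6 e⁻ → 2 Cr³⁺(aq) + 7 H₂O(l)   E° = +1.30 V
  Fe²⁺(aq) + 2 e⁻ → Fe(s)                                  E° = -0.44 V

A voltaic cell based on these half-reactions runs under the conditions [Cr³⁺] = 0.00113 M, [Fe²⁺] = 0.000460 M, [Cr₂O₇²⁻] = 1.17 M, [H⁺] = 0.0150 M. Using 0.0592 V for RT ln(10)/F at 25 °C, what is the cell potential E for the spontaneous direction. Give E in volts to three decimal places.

+1.646 V

Cr₂O₇²⁻/Cr³⁺ is the cathode (higher E°), Fe²⁺/Fe the anode: E°cell = +1.30 − (-0.44) = +1.74 V, n = 6.
Overall: Cr₂O₇²⁻(aq) + 14 H⁺(aq) + 3 Fe(s) → 2 Cr³⁺(aq) + 7 H₂O(l) + 3 Fe²⁺(aq)
Q = [Cr³⁺]^2·[Fe²⁺]^3 / ([Cr₂O₇²⁻]·[H⁺]^14); log Q = 9.561.
E = E° − (0.0592/n) log Q = +1.74 − (0.0592/6)(9.561) = +1.646 V.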